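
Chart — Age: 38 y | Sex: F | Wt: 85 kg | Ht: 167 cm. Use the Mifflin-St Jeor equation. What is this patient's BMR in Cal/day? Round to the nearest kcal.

1543 Cal/day

Mifflin-St Jeor (female): BMR = 10(85) + 6.25(167) − 5(38) − 161 = 850 + 1043.75 − 190 − 161 = 1542.75 kcal/day.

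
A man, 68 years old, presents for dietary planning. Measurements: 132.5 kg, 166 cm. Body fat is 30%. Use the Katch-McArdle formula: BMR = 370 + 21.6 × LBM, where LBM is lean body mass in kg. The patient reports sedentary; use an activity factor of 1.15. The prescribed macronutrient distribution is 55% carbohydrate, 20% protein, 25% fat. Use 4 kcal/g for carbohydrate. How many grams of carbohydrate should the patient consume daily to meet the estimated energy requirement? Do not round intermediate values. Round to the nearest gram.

LBM = 132.5 × (1 − 0.3) = 92.75 kg. Katch-McArdle: BMR = 370 + 21.6 × 92.75 = 2373.4 kcal/day.
TEE = 2373.4 × 1.15 = 2729.41 kcal/day.
Carbohydrate energy = 55% × 2729.41 = 1501.1755 kcal.
Carbohydrate = 1501.1755 ÷ 4 kcal/g = 375.2939 g.

375 g/day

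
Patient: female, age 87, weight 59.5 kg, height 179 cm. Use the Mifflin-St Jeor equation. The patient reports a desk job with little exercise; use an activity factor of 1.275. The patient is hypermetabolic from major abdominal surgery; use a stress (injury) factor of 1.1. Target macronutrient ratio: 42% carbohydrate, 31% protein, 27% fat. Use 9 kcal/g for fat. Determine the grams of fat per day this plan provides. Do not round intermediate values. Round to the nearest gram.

Mifflin-St Jeor (female): BMR = 10(59.5) + 6.25(179) − 5(87) − 161 = 595 + 1118.75 − 435 − 161 = 1117.75 kcal/day.
TEE = 1117.75 × 1.275 = 1425.1313 kcal/day.
With stress factor 1.1: 1425.1313 × 1.1 = 1567.6444 kcal/day.
Fat energy = 27% × 1567.6444 = 423.264 kcal.
Fat = 423.264 ÷ 9 kcal/g = 47.0293 g.

47 g/day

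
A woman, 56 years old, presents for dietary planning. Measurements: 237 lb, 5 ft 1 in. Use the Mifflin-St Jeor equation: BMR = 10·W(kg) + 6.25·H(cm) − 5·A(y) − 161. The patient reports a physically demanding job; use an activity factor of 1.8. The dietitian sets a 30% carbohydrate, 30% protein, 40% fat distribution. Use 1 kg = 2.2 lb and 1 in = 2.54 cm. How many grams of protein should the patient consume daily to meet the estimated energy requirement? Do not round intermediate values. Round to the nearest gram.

Convert to metric: weight = 237 ÷ 2.2 = 107.7273 kg; height = (5×12 + 1) × 2.54 = 61 × 2.54 = 154.94 cm.
Mifflin-St Jeor (female): BMR = 10(107.7273) + 6.25(154.94) − 5(56) − 161 = 1077.2727 + 968.375 − 280 − 161 = 1604.6477 kcal/day.
TEE = 1604.6477 × 1.8 = 2888.3659 kcal/day.
Protein energy = 30% × 2888.3659 = 866.5098 kcal.
Protein = 866.5098 ÷ 4 kcal/g = 216.6274 g.

217 g/day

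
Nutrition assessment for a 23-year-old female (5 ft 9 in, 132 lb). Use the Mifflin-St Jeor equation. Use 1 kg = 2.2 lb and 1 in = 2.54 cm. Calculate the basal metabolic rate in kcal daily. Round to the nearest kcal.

Convert to metric: weight = 132 ÷ 2.2 = 60 kg; height = (5×12 + 9) × 2.54 = 69 × 2.54 = 175.26 cm.
Mifflin-St Jeor (female): BMR = 10(60) + 6.25(175.26) − 5(23) − 161 = 600 + 1095.375 − 115 − 161 = 1419.375 kcal/day.

1419 kcal daily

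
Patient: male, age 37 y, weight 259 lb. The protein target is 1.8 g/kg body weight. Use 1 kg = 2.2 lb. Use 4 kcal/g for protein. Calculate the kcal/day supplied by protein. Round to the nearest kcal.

848 kcal/day

Weight in kg = 259 ÷ 2.2 = 117.7273 kg.
Protein = 1.8 g/kg × 117.7273 kg = 211.9091 g/day.
Protein energy = 211.9091 g × 4 kcal/g = 847.6364 kcal/day.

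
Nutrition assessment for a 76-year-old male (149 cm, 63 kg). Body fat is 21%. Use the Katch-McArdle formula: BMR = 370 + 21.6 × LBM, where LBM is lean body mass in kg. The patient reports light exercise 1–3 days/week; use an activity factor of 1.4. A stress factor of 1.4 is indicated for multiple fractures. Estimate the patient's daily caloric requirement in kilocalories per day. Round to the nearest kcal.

2832 kilocalories per day

LBM = 63 × (1 − 0.21) = 49.77 kg. Katch-McArdle: BMR = 370 + 21.6 × 49.77 = 1445.032 kcal/day.
TEE = BMR × activity factor = 1445.032 × 1.4 = 2023.0448 kcal/day.
Apply stress factor: 2023.0448 × 1.4 = 2832.2627 kcal/day.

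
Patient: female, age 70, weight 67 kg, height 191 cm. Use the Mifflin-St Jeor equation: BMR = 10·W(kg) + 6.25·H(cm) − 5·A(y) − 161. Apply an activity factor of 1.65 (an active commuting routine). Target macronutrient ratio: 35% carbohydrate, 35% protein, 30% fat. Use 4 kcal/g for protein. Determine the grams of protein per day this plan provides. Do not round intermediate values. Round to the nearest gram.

195 g/day

Mifflin-St Jeor (female): BMR = 10(67) + 6.25(191) − 5(70) − 161 = 670 + 1193.75 − 350 − 161 = 1352.75 kcal/day.
TEE = 1352.75 × 1.65 = 2232.0375 kcal/day.
Protein energy = 35% × 2232.0375 = 781.2131 kcal.
Protein = 781.2131 ÷ 4 kcal/g = 195.3033 g.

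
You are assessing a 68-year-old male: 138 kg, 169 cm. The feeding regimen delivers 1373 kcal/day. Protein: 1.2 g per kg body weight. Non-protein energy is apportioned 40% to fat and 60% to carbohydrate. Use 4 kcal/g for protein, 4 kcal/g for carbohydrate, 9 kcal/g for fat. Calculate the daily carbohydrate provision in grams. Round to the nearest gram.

107 g/day

Protein = 1.2 × 138 = 165.6 g → 165.6 × 4 = 662.4 kcal.
Non-protein calories = 1373 − 662.4 = 710.6 kcal.
Fat: 40% × 710.6 = 284.24 kcal; carbohydrate: 426.36 kcal.
Carbohydrate: 426.36 kcal ÷ 4 kcal/g = 106.59 g.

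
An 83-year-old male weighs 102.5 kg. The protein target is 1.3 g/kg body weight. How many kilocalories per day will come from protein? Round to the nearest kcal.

Protein = 1.3 g/kg × 102.5 kg = 133.25 g/day.
Protein energy = 133.25 g × 4 kcal/g = 533 kcal/day.

533 kcal/day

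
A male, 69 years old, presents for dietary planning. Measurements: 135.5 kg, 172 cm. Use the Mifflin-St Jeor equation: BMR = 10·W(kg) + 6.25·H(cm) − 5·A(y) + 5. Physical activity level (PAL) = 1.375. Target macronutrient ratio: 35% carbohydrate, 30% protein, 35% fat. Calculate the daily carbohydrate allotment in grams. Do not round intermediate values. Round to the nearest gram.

251 g/day

Mifflin-St Jeor (male): BMR = 10(135.5) + 6.25(172) − 5(69) + 5 = 1355 + 1075 − 345 + 5 = 2090 kcal/day.
TEE = 2090 × 1.375 = 2873.75 kcal/day.
Carbohydrate energy = 35% × 2873.75 = 1005.8125 kcal.
Carbohydrate = 1005.8125 ÷ 4 kcal/g = 251.4531 g.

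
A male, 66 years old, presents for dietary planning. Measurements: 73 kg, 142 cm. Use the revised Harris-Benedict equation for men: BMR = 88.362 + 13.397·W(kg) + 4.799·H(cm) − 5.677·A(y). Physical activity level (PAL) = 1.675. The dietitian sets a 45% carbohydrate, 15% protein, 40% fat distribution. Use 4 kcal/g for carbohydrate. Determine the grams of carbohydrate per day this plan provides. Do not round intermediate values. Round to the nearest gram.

259 g/day

Harris-Benedict: BMR = 88.362 + 13.397(73) + 4.799(142) − 5.677(66) = 1373.119 kcal/day.
TEE = 1373.119 × 1.675 = 2299.9743 kcal/day.
Carbohydrate energy = 45% × 2299.9743 = 1034.9884 kcal.
Carbohydrate = 1034.9884 ÷ 4 kcal/g = 258.7471 g.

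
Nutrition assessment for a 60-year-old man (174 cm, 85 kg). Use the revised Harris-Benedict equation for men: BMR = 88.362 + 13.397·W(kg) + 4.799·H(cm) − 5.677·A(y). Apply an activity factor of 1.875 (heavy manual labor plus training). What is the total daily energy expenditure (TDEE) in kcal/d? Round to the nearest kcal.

Harris-Benedict: BMR = 88.362 + 13.397(85) + 4.799(174) − 5.677(60) = 1721.513 kcal/day.
TEE = BMR × activity factor = 1721.513 × 1.875 = 3227.8369 kcal/day.

3228 kcal/d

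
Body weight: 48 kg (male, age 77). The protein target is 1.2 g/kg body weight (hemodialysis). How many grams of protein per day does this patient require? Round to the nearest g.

58 g/day

Protein = 1.2 g/kg × 48 kg = 57.6 g/day.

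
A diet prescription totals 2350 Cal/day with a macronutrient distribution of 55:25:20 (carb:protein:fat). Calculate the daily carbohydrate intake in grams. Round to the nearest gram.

Carbohydrate energy = 55% × 2350 = 1292.5 kcal.
At 4 kcal/g: 1292.5 ÷ 4 = 323.125 g.

323 g/day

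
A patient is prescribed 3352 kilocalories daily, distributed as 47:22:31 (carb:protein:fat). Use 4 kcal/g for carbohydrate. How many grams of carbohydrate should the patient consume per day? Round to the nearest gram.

Carbohydrate energy = 47% × 3352 = 1575.44 kcal.
At 4 kcal/g: 1575.44 ÷ 4 = 393.86 g.

394 g/day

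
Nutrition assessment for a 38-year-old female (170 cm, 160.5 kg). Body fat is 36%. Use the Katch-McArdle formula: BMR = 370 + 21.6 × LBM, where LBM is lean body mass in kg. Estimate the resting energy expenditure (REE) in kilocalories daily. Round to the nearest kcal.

LBM = 160.5 × (1 − 0.36) = 102.72 kg. Katch-McArdle: BMR = 370 + 21.6 × 102.72 = 2588.752 kcal/day.

2589 kilocalories daily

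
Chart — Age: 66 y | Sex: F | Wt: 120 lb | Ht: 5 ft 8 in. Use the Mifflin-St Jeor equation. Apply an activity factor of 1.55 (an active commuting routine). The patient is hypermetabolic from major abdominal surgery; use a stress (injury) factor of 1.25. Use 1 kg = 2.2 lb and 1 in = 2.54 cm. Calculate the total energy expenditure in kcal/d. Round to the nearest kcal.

Convert to metric: weight = 120 ÷ 2.2 = 54.5455 kg; height = (5×12 + 8) × 2.54 = 68 × 2.54 = 172.72 cm.
Mifflin-St Jeor (female): BMR = 10(54.5455) + 6.25(172.72) − 5(66) − 161 = 545.4545 + 1079.5 − 330 − 161 = 1133.9545 kcal/day.
TEE = BMR × activity factor = 1133.9545 × 1.55 = 1757.6295 kcal/day.
Apply stress factor: 1757.6295 × 1.25 = 2197.0369 kcal/day.

2197 kcal/d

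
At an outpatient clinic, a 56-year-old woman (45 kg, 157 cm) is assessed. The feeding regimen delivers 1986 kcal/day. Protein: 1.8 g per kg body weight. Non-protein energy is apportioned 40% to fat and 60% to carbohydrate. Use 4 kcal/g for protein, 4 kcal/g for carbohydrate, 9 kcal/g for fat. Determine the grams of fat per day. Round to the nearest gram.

Protein = 1.8 × 45 = 81 g → 81 × 4 = 324 kcal.
Non-protein calories = 1986 − 324 = 1662 kcal.
Fat: 40% × 1662 = 664.8 kcal; carbohydrate: 997.2 kcal.
Fat: 664.8 kcal ÷ 9 kcal/g = 73.8667 g.

74 g/day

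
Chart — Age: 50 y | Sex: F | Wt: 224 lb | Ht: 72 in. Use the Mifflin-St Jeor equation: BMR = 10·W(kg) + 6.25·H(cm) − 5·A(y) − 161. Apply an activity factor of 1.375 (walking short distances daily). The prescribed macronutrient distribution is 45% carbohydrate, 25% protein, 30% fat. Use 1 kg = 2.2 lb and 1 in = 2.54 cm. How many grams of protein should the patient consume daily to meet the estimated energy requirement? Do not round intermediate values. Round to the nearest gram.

Convert to metric: weight = 224 ÷ 2.2 = 101.8182 kg; height = 72 × 2.54 = 182.88 cm.
Mifflin-St Jeor (female): BMR = 10(101.8182) + 6.25(182.88) − 5(50) − 161 = 1018.1818 + 1143 − 250 − 161 = 1750.1818 kcal/day.
TEE = 1750.1818 × 1.375 = 2406.5 kcal/day.
Protein energy = 25% × 2406.5 = 601.625 kcal.
Protein = 601.625 ÷ 4 kcal/g = 150.4063 g.

150 g/day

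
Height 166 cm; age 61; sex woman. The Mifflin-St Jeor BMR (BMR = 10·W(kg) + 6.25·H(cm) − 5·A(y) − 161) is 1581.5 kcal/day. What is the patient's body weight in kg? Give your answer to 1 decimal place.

1581.5 = 10·W + 6.25(166) − 5(61) − 161
10·W = 1581.5 − 571.5 = 1010, so W = 101 kg.

101.0 kg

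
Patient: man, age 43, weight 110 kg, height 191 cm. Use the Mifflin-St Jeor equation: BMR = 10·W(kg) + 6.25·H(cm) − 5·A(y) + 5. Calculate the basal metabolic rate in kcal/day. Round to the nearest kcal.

2084 kcal/day

Mifflin-St Jeor (male): BMR = 10(110) + 6.25(191) − 5(43) + 5 = 1100 + 1193.75 − 215 + 5 = 2083.75 kcal/day.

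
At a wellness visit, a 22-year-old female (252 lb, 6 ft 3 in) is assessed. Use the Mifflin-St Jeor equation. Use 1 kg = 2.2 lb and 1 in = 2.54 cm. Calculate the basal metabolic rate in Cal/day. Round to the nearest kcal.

2065 Cal/day

Convert to metric: weight = 252 ÷ 2.2 = 114.5455 kg; height = (6×12 + 3) × 2.54 = 75 × 2.54 = 190.5 cm.
Mifflin-St Jeor (female): BMR = 10(114.5455) + 6.25(190.5) − 5(22) − 161 = 1145.4545 + 1190.625 − 110 − 161 = 2065.0795 kcal/day.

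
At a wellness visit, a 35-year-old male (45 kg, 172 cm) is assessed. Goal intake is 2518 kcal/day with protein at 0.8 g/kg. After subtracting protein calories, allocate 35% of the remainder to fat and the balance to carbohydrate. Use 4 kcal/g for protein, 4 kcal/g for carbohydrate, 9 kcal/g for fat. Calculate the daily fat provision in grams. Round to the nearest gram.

92 g/day

Protein = 0.8 × 45 = 36 g → 36 × 4 = 144 kcal.
Non-protein calories = 2518 − 144 = 2374 kcal.
Fat: 35% × 2374 = 830.9 kcal; carbohydrate: 1543.1 kcal.
Fat: 830.9 kcal ÷ 9 kcal/g = 92.3222 g.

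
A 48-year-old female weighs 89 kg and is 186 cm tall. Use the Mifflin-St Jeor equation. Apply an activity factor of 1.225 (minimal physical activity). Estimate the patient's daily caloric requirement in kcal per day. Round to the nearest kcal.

Mifflin-St Jeor (female): BMR = 10(89) + 6.25(186) − 5(48) − 161 = 890 + 1162.5 − 240 − 161 = 1651.5 kcal/day.
TEE = BMR × activity factor = 1651.5 × 1.225 = 2023.0875 kcal/day.

2023 kcal per day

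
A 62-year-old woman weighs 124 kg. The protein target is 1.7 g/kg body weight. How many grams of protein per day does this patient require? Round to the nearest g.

211 g/day

Protein = 1.7 g/kg × 124 kg = 210.8 g/day.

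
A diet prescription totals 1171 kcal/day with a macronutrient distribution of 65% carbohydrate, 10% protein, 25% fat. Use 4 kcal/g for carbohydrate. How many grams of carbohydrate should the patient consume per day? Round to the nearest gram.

Carbohydrate energy = 65% × 1171 = 761.15 kcal.
At 4 kcal/g: 761.15 ÷ 4 = 190.2875 g.

190 g/day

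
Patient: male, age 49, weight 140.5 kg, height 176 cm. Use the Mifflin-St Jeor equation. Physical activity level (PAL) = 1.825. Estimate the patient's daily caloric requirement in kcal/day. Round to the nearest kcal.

Mifflin-St Jeor (male): BMR = 10(140.5) + 6.25(176) − 5(49) + 5 = 1405 + 1100 − 245 + 5 = 2265 kcal/day.
TEE = BMR × activity factor = 2265 × 1.825 = 4133.625 kcal/day.

4134 kcal/day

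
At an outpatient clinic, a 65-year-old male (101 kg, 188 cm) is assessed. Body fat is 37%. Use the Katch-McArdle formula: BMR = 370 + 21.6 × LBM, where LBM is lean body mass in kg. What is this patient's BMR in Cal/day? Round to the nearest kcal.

LBM = 101 × (1 − 0.37) = 63.63 kg. Katch-McArdle: BMR = 370 + 21.6 × 63.63 = 1744.408 kcal/day.

1744 Cal/day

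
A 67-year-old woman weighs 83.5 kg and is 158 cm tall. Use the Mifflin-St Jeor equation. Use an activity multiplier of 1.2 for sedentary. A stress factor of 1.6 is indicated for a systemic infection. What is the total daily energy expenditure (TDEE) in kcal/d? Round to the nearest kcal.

2547 kcal/d

Mifflin-St Jeor (female): BMR = 10(83.5) + 6.25(158) − 5(67) − 161 = 835 + 987.5 − 335 − 161 = 1326.5 kcal/day.
TEE = BMR × activity factor = 1326.5 × 1.2 = 1591.8 kcal/day.
Apply stress factor: 1591.8 × 1.6 = 2546.88 kcal/day.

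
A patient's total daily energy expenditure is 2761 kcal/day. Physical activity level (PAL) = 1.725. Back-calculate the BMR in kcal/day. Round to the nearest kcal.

BMR = TEE ÷ activity factor = 2761 ÷ 1.725 = 1600.5797 kcal/day.

1601 kcal/day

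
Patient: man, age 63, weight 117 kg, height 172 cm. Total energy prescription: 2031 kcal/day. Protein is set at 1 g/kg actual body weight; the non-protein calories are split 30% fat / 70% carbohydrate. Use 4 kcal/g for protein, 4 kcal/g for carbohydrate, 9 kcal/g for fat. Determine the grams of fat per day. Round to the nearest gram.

Protein = 1 × 117 = 117 g → 117 × 4 = 468 kcal.
Non-protein calories = 2031 − 468 = 1563 kcal.
Fat: 30% × 1563 = 468.9 kcal; carbohydrate: 1094.1 kcal.
Fat: 468.9 kcal ÷ 9 kcal/g = 52.1 g.

52 g/day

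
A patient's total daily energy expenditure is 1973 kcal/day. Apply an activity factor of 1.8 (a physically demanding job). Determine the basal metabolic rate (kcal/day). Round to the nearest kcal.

1096 kcal/day

BMR = TEE ÷ activity factor = 1973 ÷ 1.8 = 1096.1111 kcal/day.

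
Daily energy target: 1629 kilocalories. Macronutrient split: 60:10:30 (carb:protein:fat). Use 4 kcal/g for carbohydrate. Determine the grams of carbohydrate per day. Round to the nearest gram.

244 g/day

Carbohydrate energy = 60% × 1629 = 977.4 kcal.
At 4 kcal/g: 977.4 ÷ 4 = 244.35 g.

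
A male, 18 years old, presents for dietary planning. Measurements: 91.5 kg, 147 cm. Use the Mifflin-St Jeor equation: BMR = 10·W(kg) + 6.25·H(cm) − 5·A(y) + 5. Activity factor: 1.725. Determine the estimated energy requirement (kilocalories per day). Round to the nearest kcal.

3017 kilocalories per day

Mifflin-St Jeor (male): BMR = 10(91.5) + 6.25(147) − 5(18) + 5 = 915 + 918.75 − 90 + 5 = 1748.75 kcal/day.
TEE = BMR × activity factor = 1748.75 × 1.725 = 3016.5938 kcal/day.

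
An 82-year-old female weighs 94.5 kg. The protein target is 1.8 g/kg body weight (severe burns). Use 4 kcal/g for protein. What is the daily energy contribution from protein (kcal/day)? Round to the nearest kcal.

680 kcal/day

Protein = 1.8 g/kg × 94.5 kg = 170.1 g/day.
Protein energy = 170.1 g × 4 kcal/g = 680.4 kcal/day.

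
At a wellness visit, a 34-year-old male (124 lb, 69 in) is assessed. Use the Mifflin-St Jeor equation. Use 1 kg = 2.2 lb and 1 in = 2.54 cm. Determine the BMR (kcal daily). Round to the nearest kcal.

1494 kcal daily

Convert to metric: weight = 124 ÷ 2.2 = 56.3636 kg; height = 69 × 2.54 = 175.26 cm.
Mifflin-St Jeor (male): BMR = 10(56.3636) + 6.25(175.26) − 5(34) + 5 = 563.6364 + 1095.375 − 170 + 5 = 1494.0114 kcal/day.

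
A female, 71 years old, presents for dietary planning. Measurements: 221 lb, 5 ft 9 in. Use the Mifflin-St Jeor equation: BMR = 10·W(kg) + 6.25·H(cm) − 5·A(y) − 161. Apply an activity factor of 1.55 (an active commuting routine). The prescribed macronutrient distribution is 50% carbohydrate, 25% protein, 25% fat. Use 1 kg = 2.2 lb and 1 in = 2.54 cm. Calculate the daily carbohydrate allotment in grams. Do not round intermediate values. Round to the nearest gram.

307 g/day

Convert to metric: weight = 221 ÷ 2.2 = 100.4545 kg; height = (5×12 + 9) × 2.54 = 69 × 2.54 = 175.26 cm.
Mifflin-St Jeor (female): BMR = 10(100.4545) + 6.25(175.26) − 5(71) − 161 = 1004.5455 + 1095.375 − 355 − 161 = 1583.9205 kcal/day.
TEE = 1583.9205 × 1.55 = 2455.0767 kcal/day.
Carbohydrate energy = 50% × 2455.0767 = 1227.5384 kcal.
Carbohydrate = 1227.5384 ÷ 4 kcal/g = 306.8846 g.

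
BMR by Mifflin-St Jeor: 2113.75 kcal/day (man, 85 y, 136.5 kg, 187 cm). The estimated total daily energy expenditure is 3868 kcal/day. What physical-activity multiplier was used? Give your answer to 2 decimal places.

1.83

Activity factor = TEE ÷ BMR = 3868 ÷ 2113.75 = 1.83.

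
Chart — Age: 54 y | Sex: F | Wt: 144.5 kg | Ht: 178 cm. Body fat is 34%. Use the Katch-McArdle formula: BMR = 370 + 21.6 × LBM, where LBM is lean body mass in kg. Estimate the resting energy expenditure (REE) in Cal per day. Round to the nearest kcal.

2430 Cal per day

LBM = 144.5 × (1 − 0.34) = 95.37 kg. Katch-McArdle: BMR = 370 + 21.6 × 95.37 = 2429.992 kcal/day.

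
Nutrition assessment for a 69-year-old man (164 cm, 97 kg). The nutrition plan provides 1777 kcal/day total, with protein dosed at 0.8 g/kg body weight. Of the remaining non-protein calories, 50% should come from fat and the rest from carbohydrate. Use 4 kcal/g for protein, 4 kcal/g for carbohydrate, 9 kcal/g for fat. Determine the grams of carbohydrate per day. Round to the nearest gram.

Protein = 0.8 × 97 = 77.6 g → 77.6 × 4 = 310.4 kcal.
Non-protein calories = 1777 − 310.4 = 1466.6 kcal.
Fat: 50% × 1466.6 = 733.3 kcal; carbohydrate: 733.3 kcal.
Carbohydrate: 733.3 kcal ÷ 4 kcal/g = 183.325 g.

183 g/day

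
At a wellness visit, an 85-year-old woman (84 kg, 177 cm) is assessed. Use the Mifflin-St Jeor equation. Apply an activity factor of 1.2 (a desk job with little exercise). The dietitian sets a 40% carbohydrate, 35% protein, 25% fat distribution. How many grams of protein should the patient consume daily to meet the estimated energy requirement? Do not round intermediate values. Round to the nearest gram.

143 g/day

Mifflin-St Jeor (female): BMR = 10(84) + 6.25(177) − 5(85) − 161 = 840 + 1106.25 − 425 − 161 = 1360.25 kcal/day.
TEE = 1360.25 × 1.2 = 1632.3 kcal/day.
Protein energy = 35% × 1632.3 = 571.305 kcal.
Protein = 571.305 ÷ 4 kcal/g = 142.8263 g.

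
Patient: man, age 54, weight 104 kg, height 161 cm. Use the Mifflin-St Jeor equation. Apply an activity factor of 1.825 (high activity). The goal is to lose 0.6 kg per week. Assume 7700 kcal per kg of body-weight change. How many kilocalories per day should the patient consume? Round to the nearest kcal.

2591 kilocalories per day

Mifflin-St Jeor (male): BMR = 10(104) + 6.25(161) − 5(54) + 5 = 1040 + 1006.25 − 270 + 5 = 1781.25 kcal/day.
TEE = 1781.25 × 1.825 = 3250.7813 kcal/day.
Required daily deficit = 0.6 × 7700 ÷ 7 = 660 kcal/day.
Target intake = 3250.7813 − 660 = 2590.7813 kcal/day.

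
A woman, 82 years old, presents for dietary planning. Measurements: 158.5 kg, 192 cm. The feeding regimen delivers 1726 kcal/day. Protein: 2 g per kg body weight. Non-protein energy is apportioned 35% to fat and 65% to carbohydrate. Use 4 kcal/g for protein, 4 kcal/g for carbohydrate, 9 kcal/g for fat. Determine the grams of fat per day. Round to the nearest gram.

Protein = 2 × 158.5 = 317 g → 317 × 4 = 1268 kcal.
Non-protein calories = 1726 − 1268 = 458 kcal.
Fat: 35% × 458 = 160.3 kcal; carbohydrate: 297.7 kcal.
Fat: 160.3 kcal ÷ 9 kcal/g = 17.8111 g.

18 g/day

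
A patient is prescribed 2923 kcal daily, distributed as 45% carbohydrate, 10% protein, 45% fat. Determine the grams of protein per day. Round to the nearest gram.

Protein energy = 10% × 2923 = 292.3 kcal.
At 4 kcal/g: 292.3 ÷ 4 = 73.075 g.

73 g/day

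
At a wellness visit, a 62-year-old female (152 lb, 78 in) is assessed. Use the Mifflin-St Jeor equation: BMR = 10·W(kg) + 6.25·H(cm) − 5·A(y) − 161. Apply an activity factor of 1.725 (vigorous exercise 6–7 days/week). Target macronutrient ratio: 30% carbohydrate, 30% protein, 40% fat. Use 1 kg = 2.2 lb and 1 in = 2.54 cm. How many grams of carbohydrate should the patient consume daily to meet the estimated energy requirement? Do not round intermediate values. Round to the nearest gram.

Convert to metric: weight = 152 ÷ 2.2 = 69.0909 kg; height = 78 × 2.54 = 198.12 cm.
Mifflin-St Jeor (female): BMR = 10(69.0909) + 6.25(198.12) − 5(62) − 161 = 690.9091 + 1238.25 − 310 − 161 = 1458.1591 kcal/day.
TEE = 1458.1591 × 1.725 = 2515.3244 kcal/day.
Carbohydrate energy = 30% × 2515.3244 = 754.5973 kcal.
Carbohydrate = 754.5973 ÷ 4 kcal/g = 188.6493 g.

189 g/day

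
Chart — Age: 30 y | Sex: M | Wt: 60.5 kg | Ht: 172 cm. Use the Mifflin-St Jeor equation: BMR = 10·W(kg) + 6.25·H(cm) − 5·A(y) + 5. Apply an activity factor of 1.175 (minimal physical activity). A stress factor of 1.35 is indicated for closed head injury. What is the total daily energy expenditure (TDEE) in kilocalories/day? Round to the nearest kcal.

Mifflin-St Jeor (male): BMR = 10(60.5) + 6.25(172) − 5(30) + 5 = 605 + 1075 − 150 + 5 = 1535 kcal/day.
TEE = BMR × activity factor = 1535 × 1.175 = 1803.625 kcal/day.
Apply stress factor: 1803.625 × 1.35 = 2434.8938 kcal/day.

2435 kilocalories/day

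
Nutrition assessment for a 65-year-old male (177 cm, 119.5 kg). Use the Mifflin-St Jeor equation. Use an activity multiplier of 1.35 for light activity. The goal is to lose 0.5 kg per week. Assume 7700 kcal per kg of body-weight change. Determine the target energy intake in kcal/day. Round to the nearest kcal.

2125 kcal/day

Mifflin-St Jeor (male): BMR = 10(119.5) + 6.25(177) − 5(65) + 5 = 1195 + 1106.25 − 325 + 5 = 1981.25 kcal/day.
TEE = 1981.25 × 1.35 = 2674.6875 kcal/day.
Required daily deficit = 0.5 × 7700 ÷ 7 = 550 kcal/day.
Target intake = 2674.6875 − 550 = 2124.6875 kcal/day.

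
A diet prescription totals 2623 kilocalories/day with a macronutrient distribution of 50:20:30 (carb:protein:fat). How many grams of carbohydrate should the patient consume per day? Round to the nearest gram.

Carbohydrate energy = 50% × 2623 = 1311.5 kcal.
At 4 kcal/g: 1311.5 ÷ 4 = 327.875 g.

328 g/day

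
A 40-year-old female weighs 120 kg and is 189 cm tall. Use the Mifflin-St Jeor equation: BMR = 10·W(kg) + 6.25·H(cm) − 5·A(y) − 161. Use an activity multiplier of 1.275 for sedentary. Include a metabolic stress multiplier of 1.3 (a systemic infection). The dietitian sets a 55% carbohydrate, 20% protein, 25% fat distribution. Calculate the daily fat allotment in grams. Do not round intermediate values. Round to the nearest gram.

93 g/day

Mifflin-St Jeor (female): BMR = 10(120) + 6.25(189) − 5(40) − 161 = 1200 + 1181.25 − 200 − 161 = 2020.25 kcal/day.
TEE = 2020.25 × 1.275 = 2575.8188 kcal/day.
With stress factor 1.3: 2575.8188 × 1.3 = 3348.5644 kcal/day.
Fat energy = 25% × 3348.5644 = 837.1411 kcal.
Fat = 837.1411 ÷ 9 kcal/g = 93.0157 g.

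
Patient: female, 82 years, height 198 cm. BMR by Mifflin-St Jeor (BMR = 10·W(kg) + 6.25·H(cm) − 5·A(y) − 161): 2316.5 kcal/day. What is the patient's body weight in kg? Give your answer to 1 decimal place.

2316.5 = 10·W + 6.25(198) − 5(82) − 161
10·W = 2316.5 − 666.5 = 1650, so W = 165 kg.

165.0 kg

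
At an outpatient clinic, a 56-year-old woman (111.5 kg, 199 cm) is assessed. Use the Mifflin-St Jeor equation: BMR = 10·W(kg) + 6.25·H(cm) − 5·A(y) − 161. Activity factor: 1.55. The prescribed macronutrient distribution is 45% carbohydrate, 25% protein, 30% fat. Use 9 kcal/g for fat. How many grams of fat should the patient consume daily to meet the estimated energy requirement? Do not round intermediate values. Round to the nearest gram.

99 g/day

Mifflin-St Jeor (female): BMR = 10(111.5) + 6.25(199) − 5(56) − 161 = 1115 + 1243.75 − 280 − 161 = 1917.75 kcal/day.
TEE = 1917.75 × 1.55 = 2972.5125 kcal/day.
Fat energy = 30% × 2972.5125 = 891.7538 kcal.
Fat = 891.7538 ÷ 9 kcal/g = 99.0838 g.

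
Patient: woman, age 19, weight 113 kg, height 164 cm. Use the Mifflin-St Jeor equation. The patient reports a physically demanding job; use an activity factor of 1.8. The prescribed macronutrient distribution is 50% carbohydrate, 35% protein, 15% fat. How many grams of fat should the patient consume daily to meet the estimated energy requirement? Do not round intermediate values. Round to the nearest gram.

Mifflin-St Jeor (female): BMR = 10(113) + 6.25(164) − 5(19) − 161 = 1130 + 1025 − 95 − 161 = 1899 kcal/day.
TEE = 1899 × 1.8 = 3418.2 kcal/day.
Fat energy = 15% × 3418.2 = 512.73 kcal.
Fat = 512.73 ÷ 9 kcal/g = 56.97 g.

57 g/day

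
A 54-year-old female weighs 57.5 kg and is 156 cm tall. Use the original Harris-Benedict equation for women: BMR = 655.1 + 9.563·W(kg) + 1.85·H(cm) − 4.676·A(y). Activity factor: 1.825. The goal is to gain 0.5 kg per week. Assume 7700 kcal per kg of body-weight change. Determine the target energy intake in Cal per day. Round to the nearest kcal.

Harris-Benedict: BMR = 655.1 + 9.563(57.5) + 1.85(156) − 4.676(54) = 1241.0685 kcal/day.
TEE = 1241.0685 × 1.825 = 2264.95 kcal/day.
Required daily surplus = 0.5 × 7700 ÷ 7 = 550 kcal/day.
Target intake = 2264.95 + 550 = 2814.95 kcal/day.

2815 Cal per day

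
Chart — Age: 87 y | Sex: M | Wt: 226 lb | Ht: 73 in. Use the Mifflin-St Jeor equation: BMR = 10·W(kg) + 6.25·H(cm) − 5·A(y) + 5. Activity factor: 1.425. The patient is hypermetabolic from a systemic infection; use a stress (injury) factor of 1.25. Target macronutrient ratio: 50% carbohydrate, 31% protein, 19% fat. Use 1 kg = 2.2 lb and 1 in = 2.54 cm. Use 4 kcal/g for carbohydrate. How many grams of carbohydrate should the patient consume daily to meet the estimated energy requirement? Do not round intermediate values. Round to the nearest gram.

Convert to metric: weight = 226 ÷ 2.2 = 102.7273 kg; height = 73 × 2.54 = 185.42 cm.
Mifflin-St Jeor (male): BMR = 10(102.7273) + 6.25(185.42) − 5(87) + 5 = 1027.2727 + 1158.875 − 435 + 5 = 1756.1477 kcal/day.
TEE = 1756.1477 × 1.425 = 2502.5105 kcal/day.
With stress factor 1.25: 2502.5105 × 1.25 = 3128.1381 kcal/day.
Carbohydrate energy = 50% × 3128.1381 = 1564.0691 kcal.
Carbohydrate = 1564.0691 ÷ 4 kcal/g = 391.0173 g.

391 g/day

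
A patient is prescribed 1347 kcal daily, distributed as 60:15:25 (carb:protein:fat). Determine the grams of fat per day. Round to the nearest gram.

Fat energy = 25% × 1347 = 336.75 kcal.
At 9 kcal/g: 336.75 ÷ 9 = 37.4167 g.

37 g/day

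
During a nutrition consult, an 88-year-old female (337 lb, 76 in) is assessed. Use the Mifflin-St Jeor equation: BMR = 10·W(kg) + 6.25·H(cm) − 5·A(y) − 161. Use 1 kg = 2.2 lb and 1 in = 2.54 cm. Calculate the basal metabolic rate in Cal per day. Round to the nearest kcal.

Convert to metric: weight = 337 ÷ 2.2 = 153.1818 kg; height = 76 × 2.54 = 193.04 cm.
Mifflin-St Jeor (female): BMR = 10(153.1818) + 6.25(193.04) − 5(88) − 161 = 1531.8182 + 1206.5 − 440 − 161 = 2137.3182 kcal/day.

2137 Cal per day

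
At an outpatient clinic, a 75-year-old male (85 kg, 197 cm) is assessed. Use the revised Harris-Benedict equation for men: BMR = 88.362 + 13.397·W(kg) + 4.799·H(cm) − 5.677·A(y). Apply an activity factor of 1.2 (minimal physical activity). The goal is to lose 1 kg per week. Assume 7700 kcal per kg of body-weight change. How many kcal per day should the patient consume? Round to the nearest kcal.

Harris-Benedict: BMR = 88.362 + 13.397(85) + 4.799(197) − 5.677(75) = 1746.735 kcal/day.
TEE = 1746.735 × 1.2 = 2096.082 kcal/day.
Required daily deficit = 1 × 7700 ÷ 7 = 1100 kcal/day.
Target intake = 2096.082 − 1100 = 996.082 kcal/day.

996 kcal per day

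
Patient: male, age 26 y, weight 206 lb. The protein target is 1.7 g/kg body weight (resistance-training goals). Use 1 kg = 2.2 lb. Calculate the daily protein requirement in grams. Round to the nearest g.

159 g/day

Weight in kg = 206 ÷ 2.2 = 93.6364 kg.
Protein = 1.7 g/kg × 93.6364 kg = 159.1818 g/day.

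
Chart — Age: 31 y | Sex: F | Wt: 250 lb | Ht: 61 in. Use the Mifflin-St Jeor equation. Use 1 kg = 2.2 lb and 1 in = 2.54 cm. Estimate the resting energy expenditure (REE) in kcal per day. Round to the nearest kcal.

Convert to metric: weight = 250 ÷ 2.2 = 113.6364 kg; height = 61 × 2.54 = 154.94 cm.
Mifflin-St Jeor (female): BMR = 10(113.6364) + 6.25(154.94) − 5(31) − 161 = 1136.3636 + 968.375 − 155 − 161 = 1788.7386 kcal/day.

1789 kcal per day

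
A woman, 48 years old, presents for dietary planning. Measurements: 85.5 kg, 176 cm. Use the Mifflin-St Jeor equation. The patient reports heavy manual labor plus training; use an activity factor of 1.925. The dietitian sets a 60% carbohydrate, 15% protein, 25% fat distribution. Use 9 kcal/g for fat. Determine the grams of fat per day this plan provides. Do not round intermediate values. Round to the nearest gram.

83 g/day

Mifflin-St Jeor (female): BMR = 10(85.5) + 6.25(176) − 5(48) − 161 = 855 + 1100 − 240 − 161 = 1554 kcal/day.
TEE = 1554 × 1.925 = 2991.45 kcal/day.
Fat energy = 25% × 2991.45 = 747.8625 kcal.
Fat = 747.8625 ÷ 9 kcal/g = 83.0958 g.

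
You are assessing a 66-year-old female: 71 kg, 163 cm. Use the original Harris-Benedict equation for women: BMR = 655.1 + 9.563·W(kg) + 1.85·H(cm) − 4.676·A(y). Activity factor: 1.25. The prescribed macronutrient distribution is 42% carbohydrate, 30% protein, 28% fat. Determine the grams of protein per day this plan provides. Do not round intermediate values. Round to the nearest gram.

Harris-Benedict: BMR = 655.1 + 9.563(71) + 1.85(163) − 4.676(66) = 1327.007 kcal/day.
TEE = 1327.007 × 1.25 = 1658.7588 kcal/day.
Protein energy = 30% × 1658.7588 = 497.6276 kcal.
Protein = 497.6276 ÷ 4 kcal/g = 124.4069 g.

124 g/day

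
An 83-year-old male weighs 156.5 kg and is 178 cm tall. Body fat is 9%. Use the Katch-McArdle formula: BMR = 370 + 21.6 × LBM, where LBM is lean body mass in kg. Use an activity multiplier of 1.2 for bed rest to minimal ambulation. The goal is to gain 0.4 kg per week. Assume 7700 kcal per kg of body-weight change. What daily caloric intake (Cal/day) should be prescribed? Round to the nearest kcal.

LBM = 156.5 × (1 − 0.09) = 142.415 kg. Katch-McArdle: BMR = 370 + 21.6 × 142.415 = 3446.164 kcal/day.
TEE = 3446.164 × 1.2 = 4135.3968 kcal/day.
Required daily surplus = 0.4 × 7700 ÷ 7 = 440 kcal/day.
Target intake = 4135.3968 + 440 = 4575.3968 kcal/day.

4575 Cal/day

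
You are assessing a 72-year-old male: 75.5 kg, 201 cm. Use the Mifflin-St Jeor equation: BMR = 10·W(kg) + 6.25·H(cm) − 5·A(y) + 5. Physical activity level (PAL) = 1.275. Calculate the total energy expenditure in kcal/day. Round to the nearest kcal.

2112 kcal/day

Mifflin-St Jeor (male): BMR = 10(75.5) + 6.25(201) − 5(72) + 5 = 755 + 1256.25 − 360 + 5 = 1656.25 kcal/day.
TEE = BMR × activity factor = 1656.25 × 1.275 = 2111.7188 kcal/day.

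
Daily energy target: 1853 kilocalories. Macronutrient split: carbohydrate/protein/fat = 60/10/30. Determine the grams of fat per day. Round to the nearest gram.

Fat energy = 30% × 1853 = 555.9 kcal.
At 9 kcal/g: 555.9 ÷ 9 = 61.7667 g.

62 g/day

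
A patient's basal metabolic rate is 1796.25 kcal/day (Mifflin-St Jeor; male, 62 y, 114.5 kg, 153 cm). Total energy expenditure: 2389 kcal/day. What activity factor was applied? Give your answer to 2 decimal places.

1.33

Activity factor = TEE ÷ BMR = 2389 ÷ 1796.25 = 1.33.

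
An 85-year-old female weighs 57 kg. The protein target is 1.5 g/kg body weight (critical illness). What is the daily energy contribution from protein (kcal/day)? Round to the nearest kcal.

342 kcal/day

Protein = 1.5 g/kg × 57 kg = 85.5 g/day.
Protein energy = 85.5 g × 4 kcal/g = 342 kcal/day.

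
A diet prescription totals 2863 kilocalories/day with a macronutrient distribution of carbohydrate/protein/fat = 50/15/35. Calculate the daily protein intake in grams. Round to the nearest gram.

Protein energy = 15% × 2863 = 429.45 kcal.
At 4 kcal/g: 429.45 ÷ 4 = 107.3625 g.

107 g/day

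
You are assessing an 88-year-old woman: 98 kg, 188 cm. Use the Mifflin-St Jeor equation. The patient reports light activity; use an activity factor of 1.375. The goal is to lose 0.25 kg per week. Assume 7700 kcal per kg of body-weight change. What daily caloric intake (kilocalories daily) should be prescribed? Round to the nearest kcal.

1862 kilocalories daily

Mifflin-St Jeor (female): BMR = 10(98) + 6.25(188) − 5(88) − 161 = 980 + 1175 − 440 − 161 = 1554 kcal/day.
TEE = 1554 × 1.375 = 2136.75 kcal/day.
Required daily deficit = 0.25 × 7700 ÷ 7 = 275 kcal/day.
Target intake = 2136.75 − 275 = 1861.75 kcal/day.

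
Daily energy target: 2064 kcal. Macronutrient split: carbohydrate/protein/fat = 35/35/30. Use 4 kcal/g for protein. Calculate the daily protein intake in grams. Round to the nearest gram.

Protein energy = 35% × 2064 = 722.4 kcal.
At 4 kcal/g: 722.4 ÷ 4 = 180.6 g.

181 g/day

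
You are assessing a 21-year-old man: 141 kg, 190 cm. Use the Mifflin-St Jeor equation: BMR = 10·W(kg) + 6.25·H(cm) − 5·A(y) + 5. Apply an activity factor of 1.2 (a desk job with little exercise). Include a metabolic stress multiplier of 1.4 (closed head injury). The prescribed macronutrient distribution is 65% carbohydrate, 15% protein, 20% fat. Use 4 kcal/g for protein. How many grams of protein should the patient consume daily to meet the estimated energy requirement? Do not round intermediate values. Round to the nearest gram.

157 g/day

Mifflin-St Jeor (male): BMR = 10(141) + 6.25(190) − 5(21) + 5 = 1410 + 1187.5 − 105 + 5 = 2497.5 kcal/day.
TEE = 2497.5 × 1.2 = 2997 kcal/day.
With stress factor 1.4: 2997 × 1.4 = 4195.8 kcal/day.
Protein energy = 15% × 4195.8 = 629.37 kcal.
Protein = 629.37 ÷ 4 kcal/g = 157.3425 g.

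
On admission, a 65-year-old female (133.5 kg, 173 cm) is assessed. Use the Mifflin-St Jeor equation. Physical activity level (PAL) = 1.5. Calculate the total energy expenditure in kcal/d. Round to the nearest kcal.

2895 kcal/d

Mifflin-St Jeor (female): BMR = 10(133.5) + 6.25(173) − 5(65) − 161 = 1335 + 1081.25 − 325 − 161 = 1930.25 kcal/day.
TEE = BMR × activity factor = 1930.25 × 1.5 = 2895.375 kcal/day.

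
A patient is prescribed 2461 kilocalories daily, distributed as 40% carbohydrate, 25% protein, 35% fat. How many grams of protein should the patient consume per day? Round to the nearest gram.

154 g/day

Protein energy = 25% × 2461 = 615.25 kcal.
At 4 kcal/g: 615.25 ÷ 4 = 153.8125 g.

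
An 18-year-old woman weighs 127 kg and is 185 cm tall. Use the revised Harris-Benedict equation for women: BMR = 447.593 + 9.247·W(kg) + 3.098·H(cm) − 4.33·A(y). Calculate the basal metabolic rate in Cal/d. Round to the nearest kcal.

Harris-Benedict: BMR = 447.593 + 9.247(127) + 3.098(185) − 4.33(18) = 2117.152 kcal/day.

2117 Cal/d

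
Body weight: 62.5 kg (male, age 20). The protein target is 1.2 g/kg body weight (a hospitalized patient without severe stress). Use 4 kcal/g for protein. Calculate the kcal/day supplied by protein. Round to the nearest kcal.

Protein = 1.2 g/kg × 62.5 kg = 75 g/day.
Protein energy = 75 g × 4 kcal/g = 300 kcal/day.

300 kcal/day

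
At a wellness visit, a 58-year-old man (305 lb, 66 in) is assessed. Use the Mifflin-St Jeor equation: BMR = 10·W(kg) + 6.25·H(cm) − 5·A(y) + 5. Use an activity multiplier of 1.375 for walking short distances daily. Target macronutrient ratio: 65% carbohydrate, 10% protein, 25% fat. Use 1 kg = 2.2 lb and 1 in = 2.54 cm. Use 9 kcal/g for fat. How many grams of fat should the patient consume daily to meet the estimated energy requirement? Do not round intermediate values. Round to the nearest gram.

Convert to metric: weight = 305 ÷ 2.2 = 138.6364 kg; height = 66 × 2.54 = 167.64 cm.
Mifflin-St Jeor (male): BMR = 10(138.6364) + 6.25(167.64) − 5(58) + 5 = 1386.3636 + 1047.75 − 290 + 5 = 2149.1136 kcal/day.
TEE = 2149.1136 × 1.375 = 2955.0313 kcal/day.
Fat energy = 25% × 2955.0313 = 738.7578 kcal.
Fat = 738.7578 ÷ 9 kcal/g = 82.0842 g.

82 g/day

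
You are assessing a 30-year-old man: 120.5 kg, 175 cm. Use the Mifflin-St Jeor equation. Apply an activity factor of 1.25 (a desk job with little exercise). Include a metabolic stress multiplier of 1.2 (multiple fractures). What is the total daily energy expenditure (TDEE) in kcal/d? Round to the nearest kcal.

3231 kcal/d

Mifflin-St Jeor (male): BMR = 10(120.5) + 6.25(175) − 5(30) + 5 = 1205 + 1093.75 − 150 + 5 = 2153.75 kcal/day.
TEE = BMR × activity factor = 2153.75 × 1.25 = 2692.1875 kcal/day.
Apply stress factor: 2692.1875 × 1.2 = 3230.625 kcal/day.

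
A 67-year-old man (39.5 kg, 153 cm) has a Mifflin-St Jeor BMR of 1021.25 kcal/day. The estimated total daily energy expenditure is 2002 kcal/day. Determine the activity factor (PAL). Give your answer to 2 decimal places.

1.96

Activity factor = TEE ÷ BMR = 2002 ÷ 1021.25 = 1.96.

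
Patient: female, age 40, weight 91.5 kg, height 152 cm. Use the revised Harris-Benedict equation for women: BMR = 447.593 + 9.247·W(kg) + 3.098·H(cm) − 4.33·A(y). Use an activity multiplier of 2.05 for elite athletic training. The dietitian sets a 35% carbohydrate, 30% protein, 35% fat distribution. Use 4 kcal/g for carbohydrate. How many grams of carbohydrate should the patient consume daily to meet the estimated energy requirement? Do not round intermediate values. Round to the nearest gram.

285 g/day

Harris-Benedict: BMR = 447.593 + 9.247(91.5) + 3.098(152) − 4.33(40) = 1591.3895 kcal/day.
TEE = 1591.3895 × 2.05 = 3262.3485 kcal/day.
Carbohydrate energy = 35% × 3262.3485 = 1141.822 kcal.
Carbohydrate = 1141.822 ÷ 4 kcal/g = 285.4555 g.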